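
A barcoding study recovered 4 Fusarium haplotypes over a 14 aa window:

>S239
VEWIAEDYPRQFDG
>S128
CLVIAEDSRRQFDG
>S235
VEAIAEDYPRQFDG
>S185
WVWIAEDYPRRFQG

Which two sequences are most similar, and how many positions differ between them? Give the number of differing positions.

Pairwise Hamming distances:
  S239 vs S128: 5
  S239 vs S235: 1
  S239 vs S185: 4
  S128 vs S235: 5
  S128 vs S185: 7
  S235 vs S185: 5
The smallest is 1, between S239 and S235.

1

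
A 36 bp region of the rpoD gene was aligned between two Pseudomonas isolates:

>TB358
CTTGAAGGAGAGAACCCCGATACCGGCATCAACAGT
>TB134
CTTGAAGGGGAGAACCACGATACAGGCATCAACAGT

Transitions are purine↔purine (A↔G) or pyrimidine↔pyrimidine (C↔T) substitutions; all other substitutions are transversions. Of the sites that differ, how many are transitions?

The sequences differ at positions 9 (A/G, transition), 17 (C/A, transversion), 24 (C/A, transversion).
Of the 3 differences, 1 transition and 2 transversions, so the answer is 1.

1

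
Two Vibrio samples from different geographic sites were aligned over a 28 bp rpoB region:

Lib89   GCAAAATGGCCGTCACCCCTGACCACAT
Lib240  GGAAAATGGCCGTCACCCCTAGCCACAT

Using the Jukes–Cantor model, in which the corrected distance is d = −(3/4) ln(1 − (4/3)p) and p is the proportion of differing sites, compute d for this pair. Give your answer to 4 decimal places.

Mismatches occur at site 2 (C/G), site 21 (G/A), site 22 (A/G).
p = 3/28 = 0.107143.
d = −0.75 · ln(1 − (4/3)·0.107143) = −0.75 · ln(0.857143) = −0.75 · (-0.154151) = 0.1156.

0.1156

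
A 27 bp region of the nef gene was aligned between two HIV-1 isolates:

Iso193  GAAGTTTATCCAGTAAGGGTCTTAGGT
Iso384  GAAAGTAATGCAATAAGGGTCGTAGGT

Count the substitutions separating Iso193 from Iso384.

Mismatches occur at site 4 (G↔A), site 5 (T↔G), site 7 (T↔A), site 10 (C↔G), site 13 (G↔A), site 22 (T↔G).
That gives 6 mismatches out of 27 aligned sites, so the Hamming distance is 6.

6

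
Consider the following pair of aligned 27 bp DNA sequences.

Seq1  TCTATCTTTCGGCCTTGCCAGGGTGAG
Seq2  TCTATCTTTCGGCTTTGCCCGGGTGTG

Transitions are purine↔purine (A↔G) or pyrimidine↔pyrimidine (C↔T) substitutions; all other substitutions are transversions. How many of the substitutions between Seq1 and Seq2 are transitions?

1

Differing sites — 14:C/T (Ti); 20:A/C (Tv); 26:A/T (Tv).
Of the 3 differences, 1 transition and 2 transversions, so the answer is 1.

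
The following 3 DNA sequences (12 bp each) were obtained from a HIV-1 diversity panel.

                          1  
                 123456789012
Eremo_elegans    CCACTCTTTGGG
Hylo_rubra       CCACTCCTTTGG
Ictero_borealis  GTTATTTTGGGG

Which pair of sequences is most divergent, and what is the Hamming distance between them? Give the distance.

8

Pairwise Hamming distances:
  Eremo_elegans vs Hylo_rubra: 2
  Eremo_elegans vs Ictero_borealis: 6
  Hylo_rubra vs Ictero_borealis: 8
The largest is 8, between Hylo_rubra and Ictero_borealis.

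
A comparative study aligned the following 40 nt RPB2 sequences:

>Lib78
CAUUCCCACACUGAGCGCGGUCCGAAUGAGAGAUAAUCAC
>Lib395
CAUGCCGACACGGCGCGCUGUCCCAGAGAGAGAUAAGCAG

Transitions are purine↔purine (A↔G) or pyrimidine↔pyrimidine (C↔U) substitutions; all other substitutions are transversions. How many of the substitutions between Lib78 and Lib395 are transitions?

1

Mismatches occur at site 4 (U→G, transversion), site 7 (C→G, transversion), site 12 (U→G, transversion), site 14 (A→C, transversion), site 19 (G→U, transversion), site 24 (G→C, transversion), site 26 (A→G, transition), site 27 (U→A, transversion), site 37 (U→G, transversion), site 40 (C→G, transversion).
Of the 10 differences, 1 transition and 9 transversions, so the answer is 1.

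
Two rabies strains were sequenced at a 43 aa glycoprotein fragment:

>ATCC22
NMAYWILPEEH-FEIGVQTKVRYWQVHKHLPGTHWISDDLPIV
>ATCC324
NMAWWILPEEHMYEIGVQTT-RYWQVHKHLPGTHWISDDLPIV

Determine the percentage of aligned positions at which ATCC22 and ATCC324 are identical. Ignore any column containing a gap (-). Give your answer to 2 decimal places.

Excluding the 2 gap columns leaves 41 comparable sites.
Mismatches occur at site 4 (Y↔W), site 13 (F↔Y), site 20 (K↔T).
38 of the 41 comparable sites match, so the percent identity is 38/41 × 100 = 92.68%.

92.68%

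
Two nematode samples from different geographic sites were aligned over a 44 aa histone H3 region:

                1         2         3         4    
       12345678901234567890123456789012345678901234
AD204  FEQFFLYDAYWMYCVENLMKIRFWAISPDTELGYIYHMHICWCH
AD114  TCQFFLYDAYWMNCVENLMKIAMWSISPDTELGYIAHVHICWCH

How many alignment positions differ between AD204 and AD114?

Differing sites — 1:F/T; 2:E/C; 13:Y/N; 22:R/A; 23:F/M; 25:A/S; 36:Y/A; 38:M/V.
That gives 8 mismatches out of 44 aligned sites, so the Hamming distance is 8.

8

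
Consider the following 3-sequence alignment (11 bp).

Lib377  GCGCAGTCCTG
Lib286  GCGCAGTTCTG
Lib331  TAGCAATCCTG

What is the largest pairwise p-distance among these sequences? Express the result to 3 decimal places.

0.364

Pairwise Hamming distances:
  Lib377 vs Lib286: 1
  Lib377 vs Lib331: 3
  Lib286 vs Lib331: 4
The largest is 4 mismatches, between Lib286 and Lib331; p = 4/11 = 0.364.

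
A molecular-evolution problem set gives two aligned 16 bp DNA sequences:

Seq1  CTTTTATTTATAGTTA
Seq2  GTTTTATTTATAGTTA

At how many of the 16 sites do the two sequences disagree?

A single mismatch occurs at site 1 (C↔G).
That gives 1 mismatch out of 16 aligned sites, so the Hamming distance is 1.

1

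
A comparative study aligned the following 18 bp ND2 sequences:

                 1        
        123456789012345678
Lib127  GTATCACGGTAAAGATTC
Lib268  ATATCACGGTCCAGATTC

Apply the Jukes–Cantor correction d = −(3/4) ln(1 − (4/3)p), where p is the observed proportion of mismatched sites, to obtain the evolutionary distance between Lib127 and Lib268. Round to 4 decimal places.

Mismatches occur at site 1 (G/A), site 11 (A/C), site 12 (A/C).
p = 3/18 = 0.166667.
d = −0.75 · ln(1 − (4/3)·0.166667) = −0.75 · ln(0.777777) = −0.75 · (-0.251315) = 0.1885.

0.1885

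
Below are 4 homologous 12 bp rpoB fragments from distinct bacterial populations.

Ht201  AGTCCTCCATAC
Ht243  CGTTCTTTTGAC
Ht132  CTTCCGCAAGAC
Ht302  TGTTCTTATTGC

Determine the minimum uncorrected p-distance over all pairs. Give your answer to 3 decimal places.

0.333

Pairwise Hamming distances:
  Ht201 vs Ht243: 6
  Ht201 vs Ht132: 5
  Ht201 vs Ht302: 6
  Ht243 vs Ht132: 6
  Ht243 vs Ht302: 4
  Ht132 vs Ht302: 8
The smallest is 4 mismatches, between Ht243 and Ht302; p = 4/12 = 0.333.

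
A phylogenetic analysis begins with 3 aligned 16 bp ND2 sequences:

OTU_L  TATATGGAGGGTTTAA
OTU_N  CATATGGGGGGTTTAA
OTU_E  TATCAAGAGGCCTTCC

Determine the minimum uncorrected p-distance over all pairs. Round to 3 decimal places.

Pairwise Hamming distances:
  OTU_L vs OTU_N: 2
  OTU_L vs OTU_E: 7
  OTU_N vs OTU_E: 9
The smallest is 2 mismatches, between OTU_L and OTU_N; p = 2/16 = 0.125.

0.125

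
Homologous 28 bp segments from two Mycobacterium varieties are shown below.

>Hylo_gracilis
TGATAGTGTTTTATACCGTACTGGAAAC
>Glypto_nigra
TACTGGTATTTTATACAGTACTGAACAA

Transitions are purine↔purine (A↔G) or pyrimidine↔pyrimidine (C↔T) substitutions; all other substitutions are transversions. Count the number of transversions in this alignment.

4

Mismatches occur at site 2 (G/A, transition), site 3 (A/C, transversion), site 5 (A/G, transition), site 8 (G/A, transition), site 17 (C/A, transversion), site 24 (G/A, transition), site 26 (A/C, transversion), site 28 (C/A, transversion).
Of the 8 differences, 4 transitions and 4 transversions, so the answer is 4.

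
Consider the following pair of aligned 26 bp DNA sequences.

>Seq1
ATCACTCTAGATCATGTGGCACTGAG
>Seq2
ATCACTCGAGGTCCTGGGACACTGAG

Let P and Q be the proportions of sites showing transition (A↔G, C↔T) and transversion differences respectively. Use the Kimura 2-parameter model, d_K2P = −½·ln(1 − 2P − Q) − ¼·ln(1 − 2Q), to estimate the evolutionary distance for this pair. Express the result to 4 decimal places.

Mismatches occur at site 8 (T→G, transversion), site 11 (A→G, transition), site 14 (A→C, transversion), site 17 (T→G, transversion), site 19 (G→A, transition).
Of the 5 differences, 2 transitions and 3 transversions over 26 sites: P = 2/26 = 0.076923, Q = 3/26 = 0.115385.
d = −0.5·ln(0.730769) − 0.25·ln(0.769230) = −0.5·(-0.313658) − 0.25·(-0.262365) = 0.2224.

0.2224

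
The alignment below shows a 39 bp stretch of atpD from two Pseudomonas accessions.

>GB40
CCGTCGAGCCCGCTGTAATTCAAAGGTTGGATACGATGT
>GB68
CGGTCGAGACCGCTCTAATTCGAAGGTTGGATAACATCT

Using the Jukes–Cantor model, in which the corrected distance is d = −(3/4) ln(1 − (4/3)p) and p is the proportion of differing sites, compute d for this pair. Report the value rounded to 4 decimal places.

0.2052

Differing sites — 2:C/G; 9:C/A; 15:G/C; 22:A/G; 34:C/A; 35:G/C; 38:G/C.
p = 7/39 = 0.179487.
d = −0.75 · ln(1 − (4/3)·0.179487) = −0.75 · ln(0.760684) = −0.75 · (-0.273537) = 0.2052.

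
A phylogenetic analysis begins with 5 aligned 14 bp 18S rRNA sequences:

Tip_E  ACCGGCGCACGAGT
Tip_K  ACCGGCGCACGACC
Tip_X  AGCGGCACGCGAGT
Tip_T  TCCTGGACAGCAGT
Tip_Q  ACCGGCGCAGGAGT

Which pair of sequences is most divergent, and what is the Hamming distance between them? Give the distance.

Pairwise Hamming distances:
  Tip_E vs Tip_K: 2
  Tip_E vs Tip_X: 3
  Tip_E vs Tip_T: 6
  Tip_E vs Tip_Q: 1
  Tip_K vs Tip_X: 5
  Tip_K vs Tip_T: 8
  Tip_K vs Tip_Q: 3
  Tip_X vs Tip_T: 7
  Tip_X vs Tip_Q: 4
  Tip_T vs Tip_Q: 5
The largest is 8, between Tip_K and Tip_T.

8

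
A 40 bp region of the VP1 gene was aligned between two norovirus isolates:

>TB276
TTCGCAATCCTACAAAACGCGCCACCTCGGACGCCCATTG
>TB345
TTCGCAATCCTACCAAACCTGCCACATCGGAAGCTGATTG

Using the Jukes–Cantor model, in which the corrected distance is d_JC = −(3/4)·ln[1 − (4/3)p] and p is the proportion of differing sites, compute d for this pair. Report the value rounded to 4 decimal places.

0.1993

Differing sites — 14:A/C; 19:G/C; 20:C/T; 26:C/A; 32:C/A; 35:C/T; 36:C/G.
p = 7/40 = 0.175000.
d = −0.75 · ln(1 − (4/3)·0.175000) = −0.75 · ln(0.766667) = −0.75 · (-0.265703) = 0.1993.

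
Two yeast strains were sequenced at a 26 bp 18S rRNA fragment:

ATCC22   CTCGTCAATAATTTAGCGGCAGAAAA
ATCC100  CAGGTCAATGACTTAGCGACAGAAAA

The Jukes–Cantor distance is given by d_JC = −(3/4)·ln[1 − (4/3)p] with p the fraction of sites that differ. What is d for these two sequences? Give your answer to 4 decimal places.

0.2222

The sequences differ at positions 2 (T/A), 3 (C/G), 10 (A/G), 12 (T/C), 19 (G/A).
p = 5/26 = 0.192308.
d = −0.75 · ln(1 − (4/3)·0.192308) = −0.75 · ln(0.743589) = −0.75 · (-0.296267) = 0.2222.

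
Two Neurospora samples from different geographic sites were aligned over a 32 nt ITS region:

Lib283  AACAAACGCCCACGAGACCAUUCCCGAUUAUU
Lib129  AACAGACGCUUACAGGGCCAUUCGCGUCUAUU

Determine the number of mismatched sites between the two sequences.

The sequences differ at positions 5 (A/G), 10 (C/U), 11 (C/U), 14 (G/A), 15 (A/G), 17 (A/G), 24 (C/G), 27 (A/U), 28 (U/C).
That gives 9 mismatches out of 32 aligned sites, so the Hamming distance is 9.

9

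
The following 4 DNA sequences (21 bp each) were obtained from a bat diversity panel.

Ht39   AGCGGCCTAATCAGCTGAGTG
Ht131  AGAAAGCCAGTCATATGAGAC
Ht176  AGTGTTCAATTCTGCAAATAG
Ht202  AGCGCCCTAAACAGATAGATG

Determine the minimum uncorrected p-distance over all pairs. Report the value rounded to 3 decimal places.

Pairwise Hamming distances:
  Ht39 vs Ht131: 10
  Ht39 vs Ht176: 10
  Ht39 vs Ht202: 6
  Ht131 vs Ht176: 13
  Ht131 vs Ht202: 13
  Ht176 vs Ht202: 12
The smallest is 6 mismatches, between Ht39 and Ht202; p = 6/21 = 0.286.

0.286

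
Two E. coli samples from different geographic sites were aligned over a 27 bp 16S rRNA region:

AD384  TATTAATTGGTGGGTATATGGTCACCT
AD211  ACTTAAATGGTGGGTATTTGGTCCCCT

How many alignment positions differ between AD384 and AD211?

The sequences differ at positions 1 (T/A), 2 (A/C), 7 (T/A), 18 (A/T), 24 (A/C).
That gives 5 mismatches out of 27 aligned sites, so the Hamming distance is 5.

5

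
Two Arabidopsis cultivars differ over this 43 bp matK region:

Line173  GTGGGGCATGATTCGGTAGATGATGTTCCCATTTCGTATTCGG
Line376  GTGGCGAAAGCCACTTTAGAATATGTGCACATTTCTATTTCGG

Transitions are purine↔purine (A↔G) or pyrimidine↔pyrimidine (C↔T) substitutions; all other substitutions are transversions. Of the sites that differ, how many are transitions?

Mismatches occur at site 5 (G→C, transversion), site 7 (C→A, transversion), site 9 (T→A, transversion), site 11 (A→C, transversion), site 12 (T→C, transition), site 13 (T→A, transversion), site 15 (G→T, transversion), site 16 (G→T, transversion), site 21 (T→A, transversion), site 22 (G→T, transversion), site 27 (T→G, transversion), site 29 (C→A, transversion), site 36 (G→T, transversion), site 37 (T→A, transversion), site 38 (A→T, transversion).
Of the 15 differences, 1 transition and 14 transversions, so the answer is 1.

1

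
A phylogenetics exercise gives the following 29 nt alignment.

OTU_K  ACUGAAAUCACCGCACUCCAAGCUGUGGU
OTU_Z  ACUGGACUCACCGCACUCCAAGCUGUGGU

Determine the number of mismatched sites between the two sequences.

The sequences differ at positions 5 (A/G), 7 (A/C).
That gives 2 mismatches out of 29 aligned sites, so the Hamming distance is 2.

2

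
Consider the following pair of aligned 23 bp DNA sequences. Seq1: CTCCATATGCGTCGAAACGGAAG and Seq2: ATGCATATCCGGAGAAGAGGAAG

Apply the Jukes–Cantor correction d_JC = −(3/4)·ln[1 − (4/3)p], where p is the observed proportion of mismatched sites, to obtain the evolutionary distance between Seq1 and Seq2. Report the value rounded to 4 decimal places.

Mismatches occur at site 1 (C/A), site 3 (C/G), site 9 (G/C), site 12 (T/G), site 13 (C/A), site 17 (A/G), site 18 (C/A).
p = 7/23 = 0.304348.
d = −0.75 · ln(1 − (4/3)·0.304348) = −0.75 · ln(0.594203) = −0.75 · (-0.520534) = 0.3904.

0.3904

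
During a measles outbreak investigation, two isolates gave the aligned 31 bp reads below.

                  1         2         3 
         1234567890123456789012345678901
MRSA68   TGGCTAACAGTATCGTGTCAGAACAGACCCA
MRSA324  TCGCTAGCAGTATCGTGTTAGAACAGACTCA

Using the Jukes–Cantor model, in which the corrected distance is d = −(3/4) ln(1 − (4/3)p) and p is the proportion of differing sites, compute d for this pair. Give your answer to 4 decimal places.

The sequences differ at positions 2 (G/C), 7 (A/G), 19 (C/T), 29 (C/T).
p = 4/31 = 0.129032.
d = −0.75 · ln(1 − (4/3)·0.129032) = −0.75 · ln(0.827957) = −0.75 · (-0.188794) = 0.1416.

0.1416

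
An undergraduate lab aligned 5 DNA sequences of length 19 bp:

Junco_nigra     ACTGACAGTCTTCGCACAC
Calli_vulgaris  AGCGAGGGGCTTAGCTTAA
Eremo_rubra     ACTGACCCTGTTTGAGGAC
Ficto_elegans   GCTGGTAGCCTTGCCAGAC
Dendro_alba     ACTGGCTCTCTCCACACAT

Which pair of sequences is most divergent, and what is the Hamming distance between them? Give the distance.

13

Pairwise Hamming distances:
  Junco_nigra vs Calli_vulgaris: 9
  Junco_nigra vs Eremo_rubra: 7
  Junco_nigra vs Ficto_elegans: 7
  Junco_nigra vs Dendro_alba: 6
  Calli_vulgaris vs Eremo_rubra: 12
  Calli_vulgaris vs Ficto_elegans: 12
  Calli_vulgaris vs Dendro_alba: 13
  Eremo_rubra vs Ficto_elegans: 11
  Eremo_rubra vs Dendro_alba: 10
  Ficto_elegans vs Dendro_alba: 10
The largest is 13, between Calli_vulgaris and Dendro_alba.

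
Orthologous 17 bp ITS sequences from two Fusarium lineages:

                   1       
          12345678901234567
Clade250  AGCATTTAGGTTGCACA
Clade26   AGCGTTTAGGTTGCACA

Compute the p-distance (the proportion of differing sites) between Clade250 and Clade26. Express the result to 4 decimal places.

The sequences differ at position 4 (A/G).
There are 1 differences over 17 sites, so p = 1/17 = 0.0588.

0.0588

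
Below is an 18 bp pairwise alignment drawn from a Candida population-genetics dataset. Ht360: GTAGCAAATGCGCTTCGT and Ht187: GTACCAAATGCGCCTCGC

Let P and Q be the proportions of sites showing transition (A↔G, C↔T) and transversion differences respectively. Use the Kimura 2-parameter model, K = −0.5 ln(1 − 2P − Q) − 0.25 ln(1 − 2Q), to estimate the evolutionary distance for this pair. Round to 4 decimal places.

Mismatches occur at site 4 (G/C, transversion), site 14 (T/C, transition), site 18 (T/C, transition).
Of the 3 differences, 2 transitions and 1 transversion over 18 sites: P = 2/18 = 0.111111, Q = 1/18 = 0.055556.
d = −0.5·ln(0.722222) − 0.25·ln(0.888888) = −0.5·(-0.325423) − 0.25·(-0.117784) = 0.1922.

0.1922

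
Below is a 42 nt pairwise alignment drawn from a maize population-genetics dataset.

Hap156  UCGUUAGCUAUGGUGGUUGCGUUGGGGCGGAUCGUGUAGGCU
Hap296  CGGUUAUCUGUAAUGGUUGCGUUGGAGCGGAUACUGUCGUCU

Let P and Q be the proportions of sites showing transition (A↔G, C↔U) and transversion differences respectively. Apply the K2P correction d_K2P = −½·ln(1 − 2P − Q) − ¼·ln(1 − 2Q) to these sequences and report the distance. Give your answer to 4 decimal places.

0.3239

Differing sites — 1:U/C (Ti); 2:C/G (Tv); 7:G/U (Tv); 10:A/G (Ti); 12:G/A (Ti); 13:G/A (Ti); 26:G/A (Ti); 33:C/A (Tv); 34:G/C (Tv); 38:A/C (Tv); 40:G/U (Tv).
Of the 11 differences, 5 transitions and 6 transversions over 42 sites: P = 5/42 = 0.119048, Q = 6/42 = 0.142857.
d = −0.5·ln(0.619047) − 0.25·ln(0.714286) = −0.5·(-0.479574) − 0.25·(-0.336472) = 0.3239.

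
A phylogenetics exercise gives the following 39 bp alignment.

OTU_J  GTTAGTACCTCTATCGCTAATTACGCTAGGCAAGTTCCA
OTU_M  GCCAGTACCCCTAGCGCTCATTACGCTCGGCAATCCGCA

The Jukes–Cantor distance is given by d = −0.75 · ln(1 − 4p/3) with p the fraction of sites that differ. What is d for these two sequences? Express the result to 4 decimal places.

The sequences differ at positions 2 (T/C), 3 (T/C), 10 (T/C), 14 (T/G), 19 (A/C), 28 (A/C), 34 (G/T), 35 (T/C), 36 (T/C), 37 (C/G).
p = 10/39 = 0.256410.
d = −0.75 · ln(1 − (4/3)·0.256410) = −0.75 · ln(0.658120) = −0.75 · (-0.418368) = 0.3138.

0.3138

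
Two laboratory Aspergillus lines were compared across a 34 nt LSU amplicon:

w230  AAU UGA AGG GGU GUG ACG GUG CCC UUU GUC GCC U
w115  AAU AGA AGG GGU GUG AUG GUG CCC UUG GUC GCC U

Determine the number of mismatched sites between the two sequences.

Differing sites — 4:U/A; 17:C/U; 27:U/G.
That gives 3 mismatches out of 34 aligned sites, so the Hamming distance is 3.

3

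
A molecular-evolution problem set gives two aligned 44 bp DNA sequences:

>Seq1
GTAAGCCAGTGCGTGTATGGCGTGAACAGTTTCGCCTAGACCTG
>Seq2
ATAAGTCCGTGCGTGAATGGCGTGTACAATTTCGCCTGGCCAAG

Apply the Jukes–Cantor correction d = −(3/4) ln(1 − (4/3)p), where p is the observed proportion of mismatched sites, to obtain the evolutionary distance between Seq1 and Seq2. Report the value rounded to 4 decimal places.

0.2708

Mismatches occur at site 1 (G→A), site 6 (C→T), site 8 (A→C), site 16 (T→A), site 25 (A→T), site 29 (G→A), site 38 (A→G), site 40 (A→C), site 42 (C→A), site 43 (T→A).
p = 10/44 = 0.227273.
d = −0.75 · ln(1 − (4/3)·0.227273) = −0.75 · ln(0.696969) = −0.75 · (-0.361014) = 0.2708.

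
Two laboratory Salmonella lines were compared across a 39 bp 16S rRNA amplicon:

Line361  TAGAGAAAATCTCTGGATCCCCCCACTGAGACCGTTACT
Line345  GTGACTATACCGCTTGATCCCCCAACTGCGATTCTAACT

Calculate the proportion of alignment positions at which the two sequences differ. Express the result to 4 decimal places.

0.3590

Differing sites — 1:T/G; 2:A/T; 5:G/C; 6:A/T; 8:A/T; 10:T/C; 12:T/G; 15:G/T; 24:C/A; 29:A/C; 32:C/T; 33:C/T; 34:G/C; 36:T/A.
There are 14 differences over 39 sites, so p = 14/39 = 0.3590.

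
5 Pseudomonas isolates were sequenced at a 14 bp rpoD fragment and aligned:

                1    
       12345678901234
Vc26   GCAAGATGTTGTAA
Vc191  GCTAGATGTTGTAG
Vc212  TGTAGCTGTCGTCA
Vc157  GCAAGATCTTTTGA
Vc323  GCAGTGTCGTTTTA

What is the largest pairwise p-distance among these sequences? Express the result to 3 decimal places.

0.786

Pairwise Hamming distances:
  Vc26 vs Vc191: 2
  Vc26 vs Vc212: 6
  Vc26 vs Vc157: 3
  Vc26 vs Vc323: 7
  Vc191 vs Vc212: 6
  Vc191 vs Vc157: 5
  Vc191 vs Vc323: 9
  Vc212 vs Vc157: 8
  Vc212 vs Vc323: 11
  Vc157 vs Vc323: 5
The largest is 11 mismatches, between Vc212 and Vc323; p = 11/14 = 0.786.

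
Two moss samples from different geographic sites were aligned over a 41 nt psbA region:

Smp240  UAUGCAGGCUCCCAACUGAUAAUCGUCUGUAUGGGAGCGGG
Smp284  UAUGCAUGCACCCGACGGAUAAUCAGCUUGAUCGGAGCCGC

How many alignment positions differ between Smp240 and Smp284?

Differing sites — 7:G/U; 10:U/A; 14:A/G; 17:U/G; 25:G/A; 26:U/G; 29:G/U; 30:U/G; 33:G/C; 39:G/C; 41:G/C.
That gives 11 mismatches out of 41 aligned sites, so the Hamming distance is 11.

11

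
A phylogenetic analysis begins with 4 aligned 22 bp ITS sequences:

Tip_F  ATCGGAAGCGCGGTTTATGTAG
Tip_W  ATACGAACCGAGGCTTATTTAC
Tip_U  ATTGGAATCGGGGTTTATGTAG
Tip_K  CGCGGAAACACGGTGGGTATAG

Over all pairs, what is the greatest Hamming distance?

13

Pairwise Hamming distances:
  Tip_F vs Tip_W: 7
  Tip_F vs Tip_U: 3
  Tip_F vs Tip_K: 8
  Tip_W vs Tip_U: 7
  Tip_W vs Tip_K: 13
  Tip_U vs Tip_K: 10
The largest is 13, between Tip_W and Tip_K.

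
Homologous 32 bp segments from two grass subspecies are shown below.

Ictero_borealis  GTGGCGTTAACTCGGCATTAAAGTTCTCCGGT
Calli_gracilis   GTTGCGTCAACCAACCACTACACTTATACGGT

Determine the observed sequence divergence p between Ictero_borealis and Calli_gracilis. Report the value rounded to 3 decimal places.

The sequences differ at positions 3 (G/T), 8 (T/C), 12 (T/C), 13 (C/A), 14 (G/A), 15 (G/C), 18 (T/C), 21 (A/C), 23 (G/C), 26 (C/A), 28 (C/A).
There are 11 differences over 32 sites, so p = 11/32 = 0.344.

0.344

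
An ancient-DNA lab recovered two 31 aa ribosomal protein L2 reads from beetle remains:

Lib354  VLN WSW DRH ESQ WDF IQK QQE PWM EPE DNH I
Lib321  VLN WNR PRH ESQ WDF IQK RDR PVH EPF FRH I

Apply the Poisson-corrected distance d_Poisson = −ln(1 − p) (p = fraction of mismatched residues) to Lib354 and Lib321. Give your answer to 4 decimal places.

0.4383

The sequences differ at positions 5 (S/N), 6 (W/R), 7 (D/P), 19 (Q/R), 20 (Q/D), 21 (E/R), 23 (W/V), 24 (M/H), 27 (E/F), 28 (D/F), 29 (N/R).
p = 11/31 = 0.354839.
d = −ln(1 − 0.354839) = −ln(0.645161) = 0.4383.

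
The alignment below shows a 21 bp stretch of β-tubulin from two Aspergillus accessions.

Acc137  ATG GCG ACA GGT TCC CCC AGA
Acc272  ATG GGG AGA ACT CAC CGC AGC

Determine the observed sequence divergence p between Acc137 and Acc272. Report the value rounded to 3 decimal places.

0.381

Differing sites — 5:C/G; 8:C/G; 10:G/A; 11:G/C; 13:T/C; 14:C/A; 17:C/G; 21:A/C.
There are 8 differences over 21 sites, so p = 8/21 = 0.381.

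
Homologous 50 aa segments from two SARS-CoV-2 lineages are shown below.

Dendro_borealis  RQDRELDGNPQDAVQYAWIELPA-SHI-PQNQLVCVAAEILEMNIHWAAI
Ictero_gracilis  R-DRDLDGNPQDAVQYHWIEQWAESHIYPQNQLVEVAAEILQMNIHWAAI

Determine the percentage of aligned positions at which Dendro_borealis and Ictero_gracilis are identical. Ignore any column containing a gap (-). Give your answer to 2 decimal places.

87.23%

Excluding the 3 gap columns leaves 47 comparable sites.
Differing sites — 5:E/D; 17:A/H; 21:L/Q; 22:P/W; 35:C/E; 42:E/Q.
41 of the 47 comparable sites match, so the percent identity is 41/47 × 100 = 87.23%.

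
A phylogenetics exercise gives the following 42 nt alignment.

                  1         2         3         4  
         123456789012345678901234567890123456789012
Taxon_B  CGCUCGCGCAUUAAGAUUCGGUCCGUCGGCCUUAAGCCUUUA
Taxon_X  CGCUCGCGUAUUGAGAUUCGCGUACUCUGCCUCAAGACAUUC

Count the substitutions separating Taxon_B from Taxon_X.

12

Mismatches occur at site 9 (C↔U), site 13 (A↔G), site 21 (G↔C), site 22 (U↔G), site 23 (C↔U), site 24 (C↔A), site 25 (G↔C), site 28 (G↔U), site 33 (U↔C), site 37 (C↔A), site 39 (U↔A), site 42 (A↔C).
That gives 12 mismatches out of 42 aligned sites, so the Hamming distance is 12.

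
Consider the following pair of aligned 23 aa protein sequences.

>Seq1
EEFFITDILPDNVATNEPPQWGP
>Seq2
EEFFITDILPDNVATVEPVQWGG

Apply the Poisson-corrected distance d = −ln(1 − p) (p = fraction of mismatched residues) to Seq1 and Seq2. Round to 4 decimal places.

0.1398

Differing sites — 16:N/V; 19:P/V; 23:P/G.
p = 3/23 = 0.130435.
d = −ln(1 − 0.130435) = −ln(0.869565) = 0.1398.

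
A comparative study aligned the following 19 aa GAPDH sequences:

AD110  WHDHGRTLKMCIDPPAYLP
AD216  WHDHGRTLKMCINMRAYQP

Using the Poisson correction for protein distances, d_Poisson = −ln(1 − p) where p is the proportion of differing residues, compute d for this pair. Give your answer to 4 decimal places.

0.2364

The sequences differ at positions 13 (D/N), 14 (P/M), 15 (P/R), 18 (L/Q).
p = 4/19 = 0.210526.
d = −ln(1 − 0.210526) = −ln(0.789474) = 0.2364.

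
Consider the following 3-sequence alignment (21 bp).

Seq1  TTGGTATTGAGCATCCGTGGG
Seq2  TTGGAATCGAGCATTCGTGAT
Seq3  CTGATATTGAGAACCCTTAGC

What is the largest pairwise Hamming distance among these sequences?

Pairwise Hamming distances:
  Seq1 vs Seq2: 5
  Seq1 vs Seq3: 7
  Seq2 vs Seq3: 11
The largest is 11, between Seq2 and Seq3.

11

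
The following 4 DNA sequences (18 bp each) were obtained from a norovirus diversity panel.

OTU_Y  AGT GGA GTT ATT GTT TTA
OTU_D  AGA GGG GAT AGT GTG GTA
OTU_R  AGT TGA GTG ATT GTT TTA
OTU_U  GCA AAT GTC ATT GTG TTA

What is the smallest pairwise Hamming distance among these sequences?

Pairwise Hamming distances:
  OTU_Y vs OTU_D: 6
  OTU_Y vs OTU_R: 2
  OTU_Y vs OTU_U: 8
  OTU_D vs OTU_R: 8
  OTU_D vs OTU_U: 9
  OTU_R vs OTU_U: 8
The smallest is 2, between OTU_Y and OTU_R.

2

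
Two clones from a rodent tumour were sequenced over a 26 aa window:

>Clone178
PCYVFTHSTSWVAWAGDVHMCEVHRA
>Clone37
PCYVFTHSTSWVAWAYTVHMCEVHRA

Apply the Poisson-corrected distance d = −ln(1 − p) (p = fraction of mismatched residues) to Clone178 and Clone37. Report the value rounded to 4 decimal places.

0.0800

Differing sites — 16:G/Y; 17:D/T.
p = 2/26 = 0.076923.
d = −ln(1 − 0.076923) = −ln(0.923077) = 0.0800.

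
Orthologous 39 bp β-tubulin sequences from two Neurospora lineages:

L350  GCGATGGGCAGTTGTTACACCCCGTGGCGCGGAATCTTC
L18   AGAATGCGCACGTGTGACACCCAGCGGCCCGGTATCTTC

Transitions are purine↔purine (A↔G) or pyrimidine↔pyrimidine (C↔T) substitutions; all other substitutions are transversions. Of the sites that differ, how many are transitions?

3

Mismatches occur at site 1 (G↔A, transition), site 2 (C↔G, transversion), site 3 (G↔A, transition), site 7 (G↔C, transversion), site 11 (G↔C, transversion), site 12 (T↔G, transversion), site 16 (T↔G, transversion), site 23 (C↔A, transversion), site 25 (T↔C, transition), site 29 (G↔C, transversion), site 33 (A↔T, transversion).
Of the 11 differences, 3 transitions and 8 transversions, so the answer is 3.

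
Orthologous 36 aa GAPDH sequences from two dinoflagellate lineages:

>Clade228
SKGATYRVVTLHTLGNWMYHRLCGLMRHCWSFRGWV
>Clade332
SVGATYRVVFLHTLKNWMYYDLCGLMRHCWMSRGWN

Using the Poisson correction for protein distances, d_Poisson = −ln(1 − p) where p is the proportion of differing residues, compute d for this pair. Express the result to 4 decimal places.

0.2513

Differing sites — 2:K/V; 10:T/F; 15:G/K; 20:H/Y; 21:R/D; 31:S/M; 32:F/S; 36:V/N.
p = 8/36 = 0.222222.
d = −ln(1 − 0.222222) = −ln(0.777778) = 0.2513.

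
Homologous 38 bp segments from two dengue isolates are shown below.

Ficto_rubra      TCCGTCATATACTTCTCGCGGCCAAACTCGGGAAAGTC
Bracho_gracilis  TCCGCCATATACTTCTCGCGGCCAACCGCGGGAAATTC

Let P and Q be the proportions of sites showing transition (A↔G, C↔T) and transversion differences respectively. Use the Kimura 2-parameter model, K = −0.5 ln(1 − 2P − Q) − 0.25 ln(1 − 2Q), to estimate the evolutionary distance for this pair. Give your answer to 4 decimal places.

0.1135

Mismatches occur at site 5 (T→C, transition), site 26 (A→C, transversion), site 28 (T→G, transversion), site 36 (G→T, transversion).
Of the 4 differences, 1 transition and 3 transversions over 38 sites: P = 1/38 = 0.026316, Q = 3/38 = 0.078947.
d = −0.5·ln(0.868421) − 0.25·ln(0.842106) = −0.5·(-0.141079) − 0.25·(-0.171849) = 0.1135.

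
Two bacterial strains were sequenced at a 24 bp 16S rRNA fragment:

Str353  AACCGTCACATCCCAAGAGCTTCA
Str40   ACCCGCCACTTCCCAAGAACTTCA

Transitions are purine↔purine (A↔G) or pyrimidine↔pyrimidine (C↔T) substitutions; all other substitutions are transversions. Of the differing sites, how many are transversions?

2

The sequences differ at positions 2 (A/C, transversion), 6 (T/C, transition), 10 (A/T, transversion), 19 (G/A, transition).
Of the 4 differences, 2 transitions and 2 transversions, so the answer is 2.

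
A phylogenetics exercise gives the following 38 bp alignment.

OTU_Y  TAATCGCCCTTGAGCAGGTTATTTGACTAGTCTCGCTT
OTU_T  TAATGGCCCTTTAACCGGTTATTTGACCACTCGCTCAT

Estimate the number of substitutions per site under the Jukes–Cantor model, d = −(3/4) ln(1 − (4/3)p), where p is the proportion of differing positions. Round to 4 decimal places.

0.2846

Differing sites — 5:C/G; 12:G/T; 14:G/A; 16:A/C; 28:T/C; 30:G/C; 33:T/G; 35:G/T; 37:T/A.
p = 9/38 = 0.236842.
d = −0.75 · ln(1 − (4/3)·0.236842) = −0.75 · ln(0.684211) = −0.75 · (-0.379489) = 0.2846.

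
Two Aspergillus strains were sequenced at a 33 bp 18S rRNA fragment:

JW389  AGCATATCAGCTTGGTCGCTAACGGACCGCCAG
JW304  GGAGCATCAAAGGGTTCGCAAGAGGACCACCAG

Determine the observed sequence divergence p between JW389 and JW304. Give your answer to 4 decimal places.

The sequences differ at positions 1 (A/G), 3 (C/A), 4 (A/G), 5 (T/C), 10 (G/A), 11 (C/A), 12 (T/G), 13 (T/G), 15 (G/T), 20 (T/A), 22 (A/G), 23 (C/A), 29 (G/A).
There are 13 differences over 33 sites, so p = 13/33 = 0.3939.

0.3939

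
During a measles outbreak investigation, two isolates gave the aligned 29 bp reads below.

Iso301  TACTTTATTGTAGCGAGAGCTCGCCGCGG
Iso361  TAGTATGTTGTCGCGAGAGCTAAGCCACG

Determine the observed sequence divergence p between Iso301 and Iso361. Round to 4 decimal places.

0.3448

Differing sites — 3:C/G; 5:T/A; 7:A/G; 12:A/C; 22:C/A; 23:G/A; 24:C/G; 26:G/C; 27:C/A; 28:G/C.
There are 10 differences over 29 sites, so p = 10/29 = 0.3448.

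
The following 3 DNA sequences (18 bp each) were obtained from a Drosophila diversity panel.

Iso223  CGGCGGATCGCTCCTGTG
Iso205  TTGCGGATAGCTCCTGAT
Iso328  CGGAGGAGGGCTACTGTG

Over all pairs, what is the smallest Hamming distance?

4

Pairwise Hamming distances:
  Iso223 vs Iso205: 5
  Iso223 vs Iso328: 4
  Iso205 vs Iso328: 8
The smallest is 4, between Iso223 and Iso328.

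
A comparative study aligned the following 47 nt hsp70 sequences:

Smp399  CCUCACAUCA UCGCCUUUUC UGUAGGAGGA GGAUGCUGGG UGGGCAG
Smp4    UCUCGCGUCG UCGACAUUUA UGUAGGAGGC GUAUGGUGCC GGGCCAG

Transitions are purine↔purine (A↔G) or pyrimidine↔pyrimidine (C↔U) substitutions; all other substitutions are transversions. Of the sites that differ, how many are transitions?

Differing sites — 1:C/U (Ti); 5:A/G (Ti); 7:A/G (Ti); 10:A/G (Ti); 14:C/A (Tv); 16:U/A (Tv); 20:C/A (Tv); 30:A/C (Tv); 32:G/U (Tv); 36:C/G (Tv); 39:G/C (Tv); 40:G/C (Tv); 41:U/G (Tv); 44:G/C (Tv).
Of the 14 differences, 4 transitions and 10 transversions, so the answer is 4.

4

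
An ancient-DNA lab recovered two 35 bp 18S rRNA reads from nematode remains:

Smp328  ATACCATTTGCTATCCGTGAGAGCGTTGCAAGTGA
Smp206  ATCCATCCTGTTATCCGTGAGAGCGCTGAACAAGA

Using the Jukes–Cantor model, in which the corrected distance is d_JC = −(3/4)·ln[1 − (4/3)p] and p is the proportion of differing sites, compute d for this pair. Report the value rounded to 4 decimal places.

Differing sites — 3:A/C; 5:C/A; 6:A/T; 7:T/C; 8:T/C; 11:C/T; 26:T/C; 29:C/A; 31:A/C; 32:G/A; 33:T/A.
p = 11/35 = 0.314286.
d = −0.75 · ln(1 − (4/3)·0.314286) = −0.75 · ln(0.580952) = −0.75 · (-0.543087) = 0.4073.

0.4073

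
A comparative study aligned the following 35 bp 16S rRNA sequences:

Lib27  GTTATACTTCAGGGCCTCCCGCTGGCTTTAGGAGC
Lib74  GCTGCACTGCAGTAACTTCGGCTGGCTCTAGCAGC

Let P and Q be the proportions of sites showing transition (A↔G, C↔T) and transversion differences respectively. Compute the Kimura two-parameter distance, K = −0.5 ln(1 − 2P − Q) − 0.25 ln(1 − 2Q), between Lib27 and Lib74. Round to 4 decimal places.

0.4166

Differing sites — 2:T/C (Ti); 4:A/G (Ti); 5:T/C (Ti); 9:T/G (Tv); 13:G/T (Tv); 14:G/A (Ti); 15:C/A (Tv); 18:C/T (Ti); 20:C/G (Tv); 28:T/C (Ti); 32:G/C (Tv).
Of the 11 differences, 6 transitions and 5 transversions over 35 sites: P = 6/35 = 0.171429, Q = 5/35 = 0.142857.
d = −0.5·ln(0.514285) − 0.25·ln(0.714286) = −0.5·(-0.664978) − 0.25·(-0.336472) = 0.4166.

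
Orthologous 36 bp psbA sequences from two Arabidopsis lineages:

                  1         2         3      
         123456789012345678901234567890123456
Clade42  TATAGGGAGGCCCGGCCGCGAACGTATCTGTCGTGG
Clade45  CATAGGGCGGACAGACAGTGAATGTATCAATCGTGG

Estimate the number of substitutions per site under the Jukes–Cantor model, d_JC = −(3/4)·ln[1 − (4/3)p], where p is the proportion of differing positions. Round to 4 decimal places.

0.3470

Differing sites — 1:T/C; 8:A/C; 11:C/A; 13:C/A; 15:G/A; 17:C/A; 19:C/T; 23:C/T; 29:T/A; 30:G/A.
p = 10/36 = 0.277778.
d = −0.75 · ln(1 − (4/3)·0.277778) = −0.75 · ln(0.629629) = −0.75 · (-0.462625) = 0.3470.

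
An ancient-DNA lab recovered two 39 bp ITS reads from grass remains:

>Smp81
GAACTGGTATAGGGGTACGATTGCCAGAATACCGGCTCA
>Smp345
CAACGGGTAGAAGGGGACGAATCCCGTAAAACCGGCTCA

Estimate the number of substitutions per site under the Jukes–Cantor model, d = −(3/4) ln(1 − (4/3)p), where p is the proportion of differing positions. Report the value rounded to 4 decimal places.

Mismatches occur at site 1 (G→C), site 5 (T→G), site 10 (T→G), site 12 (G→A), site 16 (T→G), site 21 (T→A), site 23 (G→C), site 26 (A→G), site 27 (G→T), site 30 (T→A).
p = 10/39 = 0.256410.
d = −0.75 · ln(1 − (4/3)·0.256410) = −0.75 · ln(0.658120) = −0.75 · (-0.418368) = 0.3138.

0.3138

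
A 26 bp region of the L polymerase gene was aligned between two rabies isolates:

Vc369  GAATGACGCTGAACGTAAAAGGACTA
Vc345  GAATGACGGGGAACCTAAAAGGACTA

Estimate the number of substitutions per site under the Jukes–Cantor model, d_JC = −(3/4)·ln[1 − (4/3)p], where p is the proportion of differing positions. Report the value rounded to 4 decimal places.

0.1253

Mismatches occur at site 9 (C↔G), site 10 (T↔G), site 15 (G↔C).
p = 3/26 = 0.115385.
d = −0.75 · ln(1 − (4/3)·0.115385) = −0.75 · ln(0.846153) = −0.75 · (-0.167055) = 0.1253.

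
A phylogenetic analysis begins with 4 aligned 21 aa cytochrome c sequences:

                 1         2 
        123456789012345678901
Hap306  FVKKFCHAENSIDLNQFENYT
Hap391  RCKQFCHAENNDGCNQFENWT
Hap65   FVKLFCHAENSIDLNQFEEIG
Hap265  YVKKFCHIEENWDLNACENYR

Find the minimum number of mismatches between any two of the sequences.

4

Pairwise Hamming distances:
  Hap306 vs Hap391: 8
  Hap306 vs Hap65: 4
  Hap306 vs Hap265: 8
  Hap391 vs Hap65: 10
  Hap391 vs Hap265: 12
  Hap65 vs Hap265: 11
The smallest is 4, between Hap306 and Hap65.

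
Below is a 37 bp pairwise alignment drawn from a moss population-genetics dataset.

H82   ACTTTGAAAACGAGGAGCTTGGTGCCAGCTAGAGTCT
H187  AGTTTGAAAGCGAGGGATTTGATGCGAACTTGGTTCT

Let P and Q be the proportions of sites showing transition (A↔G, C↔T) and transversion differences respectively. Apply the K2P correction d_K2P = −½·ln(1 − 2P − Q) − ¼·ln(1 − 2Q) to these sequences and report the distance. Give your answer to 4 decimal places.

Mismatches occur at site 2 (C/G, transversion), site 10 (A/G, transition), site 16 (A/G, transition), site 17 (G/A, transition), site 18 (C/T, transition), site 22 (G/A, transition), site 26 (C/G, transversion), site 28 (G/A, transition), site 31 (A/T, transversion), site 33 (A/G, transition), site 34 (G/T, transversion).
Of the 11 differences, 7 transitions and 4 transversions over 37 sites: P = 7/37 = 0.189189, Q = 4/37 = 0.108108.
d = −0.5·ln(0.513514) − 0.25·ln(0.783784) = −0.5·(-0.666478) − 0.25·(-0.243622) = 0.3941.

0.3941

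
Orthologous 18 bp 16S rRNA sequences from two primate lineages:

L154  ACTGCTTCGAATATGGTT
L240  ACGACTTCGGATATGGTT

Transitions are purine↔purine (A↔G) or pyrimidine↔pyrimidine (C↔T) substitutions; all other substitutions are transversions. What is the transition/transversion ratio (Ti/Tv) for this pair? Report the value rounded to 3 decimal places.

The sequences differ at positions 3 (T/G, transversion), 4 (G/A, transition), 10 (A/G, transition).
Of the 3 differences, 2 transitions and 1 transversion, so Ti/Tv = 2/1 = 2.000.

2.000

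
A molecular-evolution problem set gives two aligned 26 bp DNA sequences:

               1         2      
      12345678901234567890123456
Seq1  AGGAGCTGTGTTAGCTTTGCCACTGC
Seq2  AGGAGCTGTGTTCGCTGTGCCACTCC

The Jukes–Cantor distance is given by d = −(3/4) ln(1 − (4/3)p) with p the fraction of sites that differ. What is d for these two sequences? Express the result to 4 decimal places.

0.1253

Mismatches occur at site 13 (A↔C), site 17 (T↔G), site 25 (G↔C).
p = 3/26 = 0.115385.
d = −0.75 · ln(1 − (4/3)·0.115385) = −0.75 · ln(0.846153) = −0.75 · (-0.167055) = 0.1253.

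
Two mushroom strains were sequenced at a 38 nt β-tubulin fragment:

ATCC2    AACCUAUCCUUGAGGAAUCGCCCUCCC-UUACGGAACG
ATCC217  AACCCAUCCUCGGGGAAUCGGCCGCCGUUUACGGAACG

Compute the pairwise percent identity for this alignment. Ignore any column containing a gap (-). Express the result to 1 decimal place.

Excluding the 1 gap column leaves 37 comparable sites.
The sequences differ at positions 5 (U/C), 11 (U/C), 13 (A/G), 21 (C/G), 24 (U/G), 27 (C/G).
31 of the 37 comparable sites match, so the percent identity is 31/37 × 100 = 83.8%.

83.8%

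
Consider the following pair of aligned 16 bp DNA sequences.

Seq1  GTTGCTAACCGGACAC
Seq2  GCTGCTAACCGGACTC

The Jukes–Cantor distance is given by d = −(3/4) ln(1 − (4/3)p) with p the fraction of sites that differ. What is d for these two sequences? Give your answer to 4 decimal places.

Mismatches occur at site 2 (T/C), site 15 (A/T).
p = 2/16 = 0.125000.
d = −0.75 · ln(1 − (4/3)·0.125000) = −0.75 · ln(0.833333) = −0.75 · (-0.182322) = 0.1367.

0.1367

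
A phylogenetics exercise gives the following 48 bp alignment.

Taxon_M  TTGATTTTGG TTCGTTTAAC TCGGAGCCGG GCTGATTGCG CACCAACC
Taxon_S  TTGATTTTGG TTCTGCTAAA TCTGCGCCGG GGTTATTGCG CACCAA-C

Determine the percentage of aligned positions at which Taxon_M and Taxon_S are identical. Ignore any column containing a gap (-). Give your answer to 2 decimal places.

Excluding the 1 gap column leaves 47 comparable sites.
Differing sites — 14:G/T; 15:T/G; 16:T/C; 20:C/A; 23:G/T; 25:A/C; 32:C/G; 34:G/T.
39 of the 47 comparable sites match, so the percent identity is 39/47 × 100 = 82.98%.

82.98%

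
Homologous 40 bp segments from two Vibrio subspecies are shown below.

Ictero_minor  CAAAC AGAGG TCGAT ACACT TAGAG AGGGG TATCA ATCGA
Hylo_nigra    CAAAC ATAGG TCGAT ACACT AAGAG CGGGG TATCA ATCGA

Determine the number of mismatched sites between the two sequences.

3

Differing sites — 7:G/T; 21:T/A; 26:A/C.
That gives 3 mismatches out of 40 aligned sites, so the Hamming distance is 3.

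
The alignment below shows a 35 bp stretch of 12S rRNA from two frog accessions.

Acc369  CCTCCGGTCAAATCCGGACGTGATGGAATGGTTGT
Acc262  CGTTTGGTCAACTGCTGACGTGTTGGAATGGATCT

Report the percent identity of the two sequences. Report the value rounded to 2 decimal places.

74.29%

Mismatches occur at site 2 (C/G), site 4 (C/T), site 5 (C/T), site 12 (A/C), site 14 (C/G), site 16 (G/T), site 23 (A/T), site 32 (T/A), site 34 (G/C).
26 of the 35 sites match, so the percent identity is 26/35 × 100 = 74.29%.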